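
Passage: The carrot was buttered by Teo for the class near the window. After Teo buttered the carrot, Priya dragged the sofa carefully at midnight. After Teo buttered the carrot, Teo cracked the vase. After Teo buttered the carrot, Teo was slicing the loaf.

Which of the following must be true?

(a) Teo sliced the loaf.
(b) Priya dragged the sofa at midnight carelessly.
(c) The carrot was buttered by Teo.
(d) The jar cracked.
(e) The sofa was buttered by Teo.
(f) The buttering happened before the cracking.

(a) Not entailed — 'was slicing' is progressive on an accomplishment; it does not entail the completed 'sliced'.
(b) Not entailed — 'carelessly' adds a manner not in (and inconsistent with) the original.
(c) Entailed — every conjunct here is already in the original buttering event.
(d) Not entailed — the vase is what cracked, not the jar.
(e) Not entailed — Teo buttered the carrot, not the sofa; the sofa belongs to the dragging event.
(f) Entailed — the narrative places the buttering before the cracking.

(c), (f)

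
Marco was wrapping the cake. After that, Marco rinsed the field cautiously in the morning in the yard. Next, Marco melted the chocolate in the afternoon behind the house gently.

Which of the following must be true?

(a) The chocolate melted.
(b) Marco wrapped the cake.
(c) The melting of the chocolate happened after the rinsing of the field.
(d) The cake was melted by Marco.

(a) Entailed — 'Marco melted the chocolate' is causative; it entails the inchoative 'the chocolate melted'.
(b) Not entailed — 'was wrapping' is progressive on an accomplishment; it does not entail the completed 'wrapped'.
(c) Entailed — the narrative places the rinsing before the melting.
(d) Not entailed — Marco melted the chocolate, not the cake; the cake belongs to the wrapping event.

(a), (c)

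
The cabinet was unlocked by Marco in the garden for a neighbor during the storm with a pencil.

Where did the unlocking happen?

in the garden

'in the garden' marks the location of the unlocking event.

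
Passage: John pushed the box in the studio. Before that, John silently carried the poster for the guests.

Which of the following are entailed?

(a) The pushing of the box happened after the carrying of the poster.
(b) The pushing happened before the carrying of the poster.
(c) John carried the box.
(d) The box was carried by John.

(a) Entailed — the narrative places the carrying before the pushing.
(b) Not entailed — the narrative places the carrying before the pushing, not after.
(c) Not entailed — John carried the poster, not the box; the box belongs to the pushing event.
(d) Not entailed — John carried the poster, not the box; the box belongs to the pushing event.

(a)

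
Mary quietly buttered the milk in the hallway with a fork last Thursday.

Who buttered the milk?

Mary

'Mary' marks the agent of the buttering event.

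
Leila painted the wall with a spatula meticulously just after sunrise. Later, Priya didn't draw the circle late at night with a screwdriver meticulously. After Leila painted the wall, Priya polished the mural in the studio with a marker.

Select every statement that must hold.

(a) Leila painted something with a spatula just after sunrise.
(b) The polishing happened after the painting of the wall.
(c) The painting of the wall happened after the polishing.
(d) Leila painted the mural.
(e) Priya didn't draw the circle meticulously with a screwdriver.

(a), (b)

(a) Entailed — this follows by dropping conjuncts from the painting event's description.
(b) Entailed — the narrative places the painting before the polishing.
(c) Not entailed — the narrative places the painting before the polishing, not after.
(d) Not entailed — Leila painted the wall, not the mural; the mural belongs to the polishing event.
(e) Not entailed — dropping 'late at night' under negation is not valid — the original leaves open that Priya drew the circle some other way.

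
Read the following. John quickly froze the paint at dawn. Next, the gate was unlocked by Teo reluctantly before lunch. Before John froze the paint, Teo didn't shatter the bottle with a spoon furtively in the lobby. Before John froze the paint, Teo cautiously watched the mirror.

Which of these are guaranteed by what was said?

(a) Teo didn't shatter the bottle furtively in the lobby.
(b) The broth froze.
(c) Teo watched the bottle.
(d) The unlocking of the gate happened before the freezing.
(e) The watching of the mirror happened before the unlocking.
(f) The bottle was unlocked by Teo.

(e)

(a) Not entailed — dropping 'with a spoon' under negation is not valid — the original leaves open that Teo shattered the bottle some other way.
(b) Not entailed — the paint is what froze, not the broth.
(c) Not entailed — Teo watched the mirror, not the bottle; the bottle belongs to the shattering event.
(d) Not entailed — the narrative places the freezing before the unlocking, not after.
(e) Entailed — the narrative places the watching before the unlocking.
(f) Not entailed — Teo unlocked the gate, not the bottle; the bottle belongs to the shattering event.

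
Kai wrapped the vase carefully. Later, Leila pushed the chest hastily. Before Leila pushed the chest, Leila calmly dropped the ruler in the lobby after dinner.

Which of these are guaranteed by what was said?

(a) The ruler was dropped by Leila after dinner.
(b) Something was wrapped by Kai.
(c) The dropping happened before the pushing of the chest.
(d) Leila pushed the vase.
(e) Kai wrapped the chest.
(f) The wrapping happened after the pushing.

(a) Entailed — every conjunct here is already in the original dropping event.
(b) Entailed — the original entails any weakening of itself; this just drops 'carefully' and generalizes the patient.
(c) Entailed — the narrative places the dropping before the pushing.
(d) Not entailed — Leila pushed the chest, not the vase; the vase belongs to the wrapping event.
(e) Not entailed — Kai wrapped the vase, not the chest; the chest belongs to the pushing event.
(f) Not entailed — the narrative places the wrapping before the pushing, not after.

(a), (b), (c)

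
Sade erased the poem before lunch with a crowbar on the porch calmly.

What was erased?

the poem

'the poem' marks the patient of the erasing event.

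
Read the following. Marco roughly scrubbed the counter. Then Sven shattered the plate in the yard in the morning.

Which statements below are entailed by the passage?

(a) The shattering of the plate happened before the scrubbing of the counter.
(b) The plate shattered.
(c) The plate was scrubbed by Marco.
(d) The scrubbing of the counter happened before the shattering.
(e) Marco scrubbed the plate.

(b), (d)

(a) Not entailed — the narrative places the scrubbing before the shattering, not after.
(b) Entailed — 'Sven shattered the plate' is causative; it entails the inchoative 'the plate shattered'.
(c) Not entailed — Marco scrubbed the counter, not the plate; the plate belongs to the shattering event.
(d) Entailed — the narrative places the scrubbing before the shattering.
(e) Not entailed — Marco scrubbed the counter, not the plate; the plate belongs to the shattering event.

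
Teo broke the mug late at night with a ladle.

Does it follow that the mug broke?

'Teo broke the mug' is the causative; it entails the inchoative 'the mug broke'.

yes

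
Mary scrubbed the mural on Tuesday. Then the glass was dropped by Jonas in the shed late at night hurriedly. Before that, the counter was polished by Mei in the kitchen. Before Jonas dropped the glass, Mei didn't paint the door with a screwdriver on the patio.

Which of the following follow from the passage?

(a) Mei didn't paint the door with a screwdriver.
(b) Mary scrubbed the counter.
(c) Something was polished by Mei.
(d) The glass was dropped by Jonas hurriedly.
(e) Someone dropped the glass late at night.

(a) Not entailed — dropping 'on the patio' under negation is not valid — the original leaves open that Mei painted the door some other way.
(b) Not entailed — Mary scrubbed the mural, not the counter; the counter belongs to the polishing event.
(c) Entailed — the original entails any weakening of itself; this just drops 'in the kitchen' and generalizes the patient.
(d) Entailed — this follows by dropping conjuncts from the dropping event's description.
(e) Entailed — the original entails any weakening of itself; this just drops 'in the shed', 'hurriedly' and generalizes the agent.

(c), (d), (e)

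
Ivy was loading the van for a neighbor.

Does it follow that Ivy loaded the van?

'was loading' is progressive; for an accomplishment like 'load the van', it doesn't entail completion.

no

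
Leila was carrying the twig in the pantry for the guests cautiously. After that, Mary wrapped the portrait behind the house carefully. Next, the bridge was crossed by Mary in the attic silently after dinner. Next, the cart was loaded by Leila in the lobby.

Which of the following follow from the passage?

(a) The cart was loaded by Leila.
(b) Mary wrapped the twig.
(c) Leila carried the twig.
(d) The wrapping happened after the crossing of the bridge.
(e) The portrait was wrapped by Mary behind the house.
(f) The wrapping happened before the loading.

(a), (c), (e), (f)

(a) Entailed — every conjunct here is already in the original loading event.
(b) Not entailed — Mary wrapped the portrait, not the twig; the twig belongs to the carrying event.
(c) Entailed — 'carry' is an activity; 'was carrying' entails that some carrying happened, so 'carried' holds.
(d) Not entailed — the narrative places the wrapping before the crossing, not after.
(e) Entailed — the original entails any weakening of itself; this just drops 'carefully'.
(f) Entailed — the narrative places the wrapping before the loading.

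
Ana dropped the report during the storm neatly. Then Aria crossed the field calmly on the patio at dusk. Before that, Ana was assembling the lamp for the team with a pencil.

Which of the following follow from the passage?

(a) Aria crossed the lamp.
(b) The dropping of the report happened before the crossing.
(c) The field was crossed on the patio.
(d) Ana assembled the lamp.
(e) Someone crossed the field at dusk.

(a) Not entailed — Aria crossed the field, not the lamp; the lamp belongs to the assembling event.
(b) Entailed — the narrative places the dropping before the crossing.
(c) Entailed — dropping 'at dusk', 'calmly' and generalizing the agent leaves a sub-description the original still satisfies.
(d) Not entailed — 'was assembling' is progressive on an accomplishment; it does not entail the completed 'assembled'.
(e) Entailed — this follows by dropping conjuncts from the crossing event's description.

(b), (c), (e)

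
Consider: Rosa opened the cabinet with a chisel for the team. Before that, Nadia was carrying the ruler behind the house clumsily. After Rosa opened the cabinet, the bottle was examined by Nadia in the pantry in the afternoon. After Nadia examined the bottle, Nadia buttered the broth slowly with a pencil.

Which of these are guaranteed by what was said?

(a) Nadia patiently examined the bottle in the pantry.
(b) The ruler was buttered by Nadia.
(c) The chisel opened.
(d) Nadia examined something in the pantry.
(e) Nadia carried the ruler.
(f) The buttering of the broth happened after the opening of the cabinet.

(a) Not entailed — 'patiently' adds information not in the original event.
(b) Not entailed — Nadia buttered the broth, not the ruler; the ruler belongs to the carrying event.
(c) Not entailed — the cabinet is what opened, not the chisel.
(d) Entailed — the original entails any weakening of itself; this just drops 'in the afternoon' and generalizes the patient.
(e) Entailed — 'carry' is an activity; 'was carrying' entails that some carrying happened, so 'carried' holds.
(f) Entailed — the narrative places the opening before the buttering.

(d), (e), (f)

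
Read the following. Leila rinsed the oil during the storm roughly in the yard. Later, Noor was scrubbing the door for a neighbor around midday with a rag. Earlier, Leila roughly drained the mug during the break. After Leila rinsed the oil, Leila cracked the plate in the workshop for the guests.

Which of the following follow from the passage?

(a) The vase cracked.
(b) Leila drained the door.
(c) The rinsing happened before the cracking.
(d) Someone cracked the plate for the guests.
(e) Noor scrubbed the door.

(a) Not entailed — the plate is what cracked, not the vase.
(b) Not entailed — Leila drained the mug, not the door; the door belongs to the scrubbing event.
(c) Entailed — the narrative places the rinsing before the cracking.
(d) Entailed — every conjunct here is already in the original cracking event.
(e) Entailed — 'scrub' is an activity; 'was scrubbing' entails that some scrubbing happened, so 'scrubbed' holds.

(c), (d), (e)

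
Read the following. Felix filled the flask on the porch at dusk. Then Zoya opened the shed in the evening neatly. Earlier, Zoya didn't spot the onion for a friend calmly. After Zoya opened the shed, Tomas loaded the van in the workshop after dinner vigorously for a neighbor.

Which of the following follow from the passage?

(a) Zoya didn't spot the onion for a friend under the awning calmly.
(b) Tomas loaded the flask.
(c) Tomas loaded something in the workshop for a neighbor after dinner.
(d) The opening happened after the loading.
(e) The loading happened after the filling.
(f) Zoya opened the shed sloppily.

(a), (c), (e)

(a) Entailed — under negation, adding a further restriction is entailed: if no such spotting event occurred, none occurred under the awning either.
(b) Not entailed — Tomas loaded the van, not the flask; the flask belongs to the filling event.
(c) Entailed — dropping 'vigorously' and generalizing the patient leaves a sub-description the original still satisfies.
(d) Not entailed — the narrative places the opening before the loading, not after.
(e) Entailed — the narrative places the filling before the loading.
(f) Not entailed — 'sloppily' adds a manner not in (and inconsistent with) the original.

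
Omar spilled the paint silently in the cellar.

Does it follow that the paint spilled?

'Omar spilled the paint' is the causative; it entails the inchoative 'the paint spilled'.

yes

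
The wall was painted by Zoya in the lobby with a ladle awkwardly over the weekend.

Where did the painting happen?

'in the lobby' marks the location of the painting event.

in the lobby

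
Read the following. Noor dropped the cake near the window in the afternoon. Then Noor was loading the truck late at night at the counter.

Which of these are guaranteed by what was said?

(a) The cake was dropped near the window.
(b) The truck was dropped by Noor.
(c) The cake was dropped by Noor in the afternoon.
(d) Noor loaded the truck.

(a), (c)

(a) Entailed — dropping 'in the afternoon' and generalizing the agent leaves a sub-description the original still satisfies.
(b) Not entailed — Noor dropped the cake, not the truck; the truck belongs to the loading event.
(c) Entailed — dropping 'near the window' leaves a sub-description the original still satisfies.
(d) Not entailed — 'was loading' is progressive on an accomplishment; it does not entail the completed 'loaded'.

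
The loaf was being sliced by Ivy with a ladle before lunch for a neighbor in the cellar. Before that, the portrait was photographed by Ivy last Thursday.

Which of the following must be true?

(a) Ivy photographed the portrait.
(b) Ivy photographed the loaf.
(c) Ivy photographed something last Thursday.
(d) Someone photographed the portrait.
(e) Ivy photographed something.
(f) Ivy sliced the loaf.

(a) Entailed — the original entails any weakening of itself; this just drops 'last Thursday'.
(b) Not entailed — Ivy photographed the portrait, not the loaf; the loaf belongs to the slicing event.
(c) Entailed — generalizing the patient leaves a sub-description the original still satisfies.
(d) Entailed — the original entails any weakening of itself; this just drops 'last Thursday' and generalizes the agent.
(e) Entailed — the original entails any weakening of itself; this just drops 'last Thursday' and generalizes the patient.
(f) Not entailed — 'was slicing' is progressive on an accomplishment; it does not entail the completed 'sliced'.

(a), (c), (d), (e)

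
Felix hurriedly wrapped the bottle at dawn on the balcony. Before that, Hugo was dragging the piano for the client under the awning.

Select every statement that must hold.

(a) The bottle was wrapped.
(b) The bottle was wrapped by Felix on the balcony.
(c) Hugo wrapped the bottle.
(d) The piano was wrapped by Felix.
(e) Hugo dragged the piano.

(a), (b), (e)

(a) Entailed — this follows by dropping conjuncts from the wrapping event's description.
(b) Entailed — every conjunct here is already in the original wrapping event.
(c) Not entailed — the passage has Felix wrapping the bottle, not Hugo.
(d) Not entailed — Felix wrapped the bottle, not the piano; the piano belongs to the dragging event.
(e) Entailed — 'drag' is an activity; 'was dragging' entails that some dragging happened, so 'dragged' holds.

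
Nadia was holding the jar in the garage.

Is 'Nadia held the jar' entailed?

'hold' is atelic; if Nadia was holding the jar, then Nadia held the jar (for some time).

yes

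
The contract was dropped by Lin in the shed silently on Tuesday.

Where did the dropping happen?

'in the shed' marks the location of the dropping event.

in the shed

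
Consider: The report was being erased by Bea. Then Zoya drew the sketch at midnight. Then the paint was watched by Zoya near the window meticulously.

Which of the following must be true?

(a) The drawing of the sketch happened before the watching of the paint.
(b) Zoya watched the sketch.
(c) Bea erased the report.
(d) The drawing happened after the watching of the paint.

(a) Entailed — the narrative places the drawing before the watching.
(b) Not entailed — Zoya watched the paint, not the sketch; the sketch belongs to the drawing event.
(c) Not entailed — 'was erasing' is progressive on an accomplishment; it does not entail the completed 'erased'.
(d) Not entailed — the narrative places the drawing before the watching, not after.

(a)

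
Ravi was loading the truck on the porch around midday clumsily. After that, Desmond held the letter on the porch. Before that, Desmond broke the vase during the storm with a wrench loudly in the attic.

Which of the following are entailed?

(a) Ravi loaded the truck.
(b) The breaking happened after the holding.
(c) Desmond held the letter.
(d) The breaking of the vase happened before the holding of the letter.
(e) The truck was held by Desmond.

(a) Not entailed — 'was loading' is progressive on an accomplishment; it does not entail the completed 'loaded'.
(b) Not entailed — the narrative places the breaking before the holding, not after.
(c) Entailed — dropping 'on the porch' leaves a sub-description the original still satisfies.
(d) Entailed — the narrative places the breaking before the holding.
(e) Not entailed — Desmond held the letter, not the truck; the truck belongs to the loading event.

(c), (d)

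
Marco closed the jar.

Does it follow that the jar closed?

yes

'Marco closed the jar' is the causative; it entails the inchoative 'the jar closed'.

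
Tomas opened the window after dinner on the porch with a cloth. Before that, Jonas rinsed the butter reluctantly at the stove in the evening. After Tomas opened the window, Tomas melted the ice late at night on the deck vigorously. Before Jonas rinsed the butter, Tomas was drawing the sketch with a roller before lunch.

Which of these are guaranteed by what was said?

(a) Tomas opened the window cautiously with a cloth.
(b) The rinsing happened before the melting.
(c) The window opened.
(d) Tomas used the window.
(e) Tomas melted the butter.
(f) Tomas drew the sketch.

(a) Not entailed — 'cautiously' adds information not in the original event.
(b) Entailed — the narrative places the rinsing before the melting.
(c) Entailed — 'Tomas opened the window' is causative; it entails the inchoative 'the window opened'.
(d) Not entailed — the window is the patient, not an instrument — Tomas used a cloth.
(e) Not entailed — Tomas melted the ice, not the butter; the butter belongs to the rinsing event.
(f) Not entailed — 'was drawing' is progressive on an accomplishment; it does not entail the completed 'drew'.

(b), (c)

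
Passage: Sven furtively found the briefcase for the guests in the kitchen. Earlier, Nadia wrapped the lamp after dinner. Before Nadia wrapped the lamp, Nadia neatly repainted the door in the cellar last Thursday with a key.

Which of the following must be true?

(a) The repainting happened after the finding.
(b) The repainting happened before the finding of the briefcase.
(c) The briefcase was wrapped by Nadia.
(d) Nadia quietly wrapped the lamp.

(b)

(a) Not entailed — the narrative places the repainting before the finding, not after.
(b) Entailed — the narrative places the repainting before the finding.
(c) Not entailed — Nadia wrapped the lamp, not the briefcase; the briefcase belongs to the finding event.
(d) Not entailed — 'quietly' adds information not in the original event.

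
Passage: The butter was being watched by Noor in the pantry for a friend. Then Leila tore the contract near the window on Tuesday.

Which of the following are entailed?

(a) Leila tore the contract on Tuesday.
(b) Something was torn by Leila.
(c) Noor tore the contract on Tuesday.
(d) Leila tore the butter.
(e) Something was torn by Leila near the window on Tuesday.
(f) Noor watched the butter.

(a) Entailed — dropping 'near the window' leaves a sub-description the original still satisfies.
(b) Entailed — dropping 'near the window', 'on Tuesday' and generalizing the patient leaves a sub-description the original still satisfies.
(c) Not entailed — the passage has Leila tearing the contract, not Noor.
(d) Not entailed — Leila tore the contract, not the butter; the butter belongs to the watching event.
(e) Entailed — every conjunct here is already in the original tearing event.
(f) Entailed — 'watch' is an activity; 'was watching' entails that some watching happened, so 'watched' holds.

(a), (b), (e), (f)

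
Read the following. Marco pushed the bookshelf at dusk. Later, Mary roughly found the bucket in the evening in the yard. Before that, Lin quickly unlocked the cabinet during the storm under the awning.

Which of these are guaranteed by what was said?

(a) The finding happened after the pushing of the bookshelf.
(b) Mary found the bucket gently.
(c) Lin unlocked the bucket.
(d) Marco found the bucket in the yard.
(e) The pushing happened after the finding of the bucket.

(a)

(a) Entailed — the narrative places the pushing before the finding.
(b) Not entailed — 'gently' adds a manner not in (and inconsistent with) the original.
(c) Not entailed — Lin unlocked the cabinet, not the bucket; the bucket belongs to the finding event.
(d) Not entailed — the passage has Mary finding the bucket, not Marco.
(e) Not entailed — the narrative places the pushing before the finding, not after.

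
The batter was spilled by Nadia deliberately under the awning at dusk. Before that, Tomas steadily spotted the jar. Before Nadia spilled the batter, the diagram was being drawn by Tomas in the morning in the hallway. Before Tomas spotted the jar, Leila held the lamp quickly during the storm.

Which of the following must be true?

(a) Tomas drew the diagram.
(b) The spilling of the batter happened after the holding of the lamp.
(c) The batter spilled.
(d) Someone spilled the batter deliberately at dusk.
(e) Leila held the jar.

(b), (c), (d)

(a) Not entailed — 'was drawing' is progressive on an accomplishment; it does not entail the completed 'drew'.
(b) Entailed — the narrative places the holding before the spilling.
(c) Entailed — 'Nadia spilled the batter' is causative; it entails the inchoative 'the batter spilled'.
(d) Entailed — every conjunct here is already in the original spilling event.
(e) Not entailed — Leila held the lamp, not the jar; the jar belongs to the spotting event.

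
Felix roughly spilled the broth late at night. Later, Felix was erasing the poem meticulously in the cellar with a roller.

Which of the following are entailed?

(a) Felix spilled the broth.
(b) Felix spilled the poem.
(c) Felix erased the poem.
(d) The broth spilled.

(a) Entailed — this follows by dropping conjuncts from the spilling event's description.
(b) Not entailed — Felix spilled the broth, not the poem; the poem belongs to the erasing event.
(c) Not entailed — 'was erasing' is progressive on an accomplishment; it does not entail the completed 'erased'.
(d) Entailed — 'Felix spilled the broth' is causative; it entails the inchoative 'the broth spilled'.

(a), (d)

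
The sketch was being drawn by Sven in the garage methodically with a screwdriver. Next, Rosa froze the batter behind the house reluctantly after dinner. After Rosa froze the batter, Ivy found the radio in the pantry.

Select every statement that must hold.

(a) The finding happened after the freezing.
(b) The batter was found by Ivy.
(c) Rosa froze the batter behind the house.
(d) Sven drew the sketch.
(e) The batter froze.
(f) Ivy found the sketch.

(a) Entailed — the narrative places the freezing before the finding.
(b) Not entailed — Ivy found the radio, not the batter; the batter belongs to the freezing event.
(c) Entailed — every conjunct here is already in the original freezing event.
(d) Not entailed — 'was drawing' is progressive on an accomplishment; it does not entail the completed 'drew'.
(e) Entailed — 'Rosa froze the batter' is causative; it entails the inchoative 'the batter froze'.
(f) Not entailed — Ivy found the radio, not the sketch; the sketch belongs to the drawing event.

(a), (c), (e)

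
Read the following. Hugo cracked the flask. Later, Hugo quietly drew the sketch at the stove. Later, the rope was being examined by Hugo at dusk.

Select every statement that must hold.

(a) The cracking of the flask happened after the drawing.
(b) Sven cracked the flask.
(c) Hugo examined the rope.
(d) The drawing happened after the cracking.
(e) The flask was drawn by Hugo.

(c), (d)

(a) Not entailed — the narrative places the cracking before the drawing, not after.
(b) Not entailed — the passage has Hugo cracking the flask, not Sven.
(c) Entailed — 'examine' is an activity; 'was examining' entails that some examining happened, so 'examined' holds.
(d) Entailed — the narrative places the cracking before the drawing.
(e) Not entailed — Hugo drew the sketch, not the flask; the flask belongs to the cracking event.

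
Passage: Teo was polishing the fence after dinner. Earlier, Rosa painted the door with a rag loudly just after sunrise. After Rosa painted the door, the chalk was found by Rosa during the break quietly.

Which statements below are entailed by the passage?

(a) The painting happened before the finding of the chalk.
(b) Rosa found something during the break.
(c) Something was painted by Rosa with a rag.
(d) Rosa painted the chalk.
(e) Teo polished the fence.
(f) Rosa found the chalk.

(a) Entailed — the narrative places the painting before the finding.
(b) Entailed — this follows by dropping conjuncts from the finding event's description.
(c) Entailed — dropping 'just after sunrise', 'loudly' and generalizing the patient leaves a sub-description the original still satisfies.
(d) Not entailed — Rosa painted the door, not the chalk; the chalk belongs to the finding event.
(e) Entailed — 'polish' is an activity; 'was polishing' entails that some polishing happened, so 'polished' holds.
(f) Entailed — every conjunct here is already in the original finding event.

(a), (b), (c), (e), (f)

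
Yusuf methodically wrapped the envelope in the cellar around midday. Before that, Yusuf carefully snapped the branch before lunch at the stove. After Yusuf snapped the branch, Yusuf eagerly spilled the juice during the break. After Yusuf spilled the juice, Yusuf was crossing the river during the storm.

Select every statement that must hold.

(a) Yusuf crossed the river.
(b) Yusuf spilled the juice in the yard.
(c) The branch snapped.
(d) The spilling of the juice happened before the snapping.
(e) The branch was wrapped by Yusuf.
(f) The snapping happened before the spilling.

(c), (f)

(a) Not entailed — 'was crossing' is progressive on an accomplishment; it does not entail the completed 'crossed'.
(b) Not entailed — 'in the yard' adds information not in the original event.
(c) Entailed — 'Yusuf snapped the branch' is causative; it entails the inchoative 'the branch snapped'.
(d) Not entailed — the narrative places the snapping before the spilling, not after.
(e) Not entailed — Yusuf wrapped the envelope, not the branch; the branch belongs to the snapping event.
(f) Entailed — the narrative places the snapping before the spilling.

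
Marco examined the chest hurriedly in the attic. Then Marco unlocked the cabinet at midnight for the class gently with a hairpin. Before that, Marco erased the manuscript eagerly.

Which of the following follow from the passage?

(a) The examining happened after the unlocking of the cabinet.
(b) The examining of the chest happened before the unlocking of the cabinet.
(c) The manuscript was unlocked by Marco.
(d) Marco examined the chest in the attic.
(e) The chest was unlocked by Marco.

(a) Not entailed — the narrative places the examining before the unlocking, not after.
(b) Entailed — the narrative places the examining before the unlocking.
(c) Not entailed — Marco unlocked the cabinet, not the manuscript; the manuscript belongs to the erasing event.
(d) Entailed — this follows by dropping conjuncts from the examining event's description.
(e) Not entailed — Marco unlocked the cabinet, not the chest; the chest belongs to the examining event.

(b), (d)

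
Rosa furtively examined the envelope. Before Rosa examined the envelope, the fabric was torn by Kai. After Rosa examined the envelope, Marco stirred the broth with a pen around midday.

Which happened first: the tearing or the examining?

the tearing

The connectives place the tearing before the examining.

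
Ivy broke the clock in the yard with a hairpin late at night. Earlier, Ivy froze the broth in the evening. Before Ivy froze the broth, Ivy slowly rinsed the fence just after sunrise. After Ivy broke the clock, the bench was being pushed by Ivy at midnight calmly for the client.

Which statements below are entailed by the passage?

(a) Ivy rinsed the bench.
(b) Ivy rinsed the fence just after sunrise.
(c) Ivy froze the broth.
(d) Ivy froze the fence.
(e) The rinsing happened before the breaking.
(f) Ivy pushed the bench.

(b), (c), (e), (f)

(a) Not entailed — Ivy rinsed the fence, not the bench; the bench belongs to the pushing event.
(b) Entailed — every conjunct here is already in the original rinsing event.
(c) Entailed — dropping 'in the evening' leaves a sub-description the original still satisfies.
(d) Not entailed — Ivy froze the broth, not the fence; the fence belongs to the rinsing event.
(e) Entailed — the narrative places the rinsing before the breaking.
(f) Entailed — 'push' is an activity; 'was pushing' entails that some pushing happened, so 'pushed' holds.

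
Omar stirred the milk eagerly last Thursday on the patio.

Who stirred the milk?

'Omar' marks the agent of the stirring event.

Omar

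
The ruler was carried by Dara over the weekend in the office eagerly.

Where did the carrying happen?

in the office

'in the office' marks the location of the carrying event.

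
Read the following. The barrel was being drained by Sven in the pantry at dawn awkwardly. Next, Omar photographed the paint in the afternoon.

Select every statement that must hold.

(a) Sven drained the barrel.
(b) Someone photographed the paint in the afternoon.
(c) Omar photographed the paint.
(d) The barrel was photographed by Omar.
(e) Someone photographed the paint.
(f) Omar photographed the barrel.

(a) Not entailed — 'was draining' is progressive on an accomplishment; it does not entail the completed 'drained'.
(b) Entailed — generalizing the agent leaves a sub-description the original still satisfies.
(c) Entailed — the original entails any weakening of itself; this just drops 'in the afternoon'.
(d) Not entailed — Omar photographed the paint, not the barrel; the barrel belongs to the draining event.
(e) Entailed — the original entails any weakening of itself; this just drops 'in the afternoon' and generalizes the agent.
(f) Not entailed — Omar photographed the paint, not the barrel; the barrel belongs to the draining event.

(b), (c), (e)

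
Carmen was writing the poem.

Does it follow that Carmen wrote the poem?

no

'was writing' is progressive; for an accomplishment like 'write the poem', it doesn't entail completion.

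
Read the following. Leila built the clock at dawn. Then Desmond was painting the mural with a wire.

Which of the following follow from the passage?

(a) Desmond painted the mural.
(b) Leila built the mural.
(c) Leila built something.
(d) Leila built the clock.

(a) Not entailed — 'was painting' is progressive on an accomplishment; it does not entail the completed 'painted'.
(b) Not entailed — Leila built the clock, not the mural; the mural belongs to the painting event.
(c) Entailed — this follows by dropping conjuncts from the building event's description.
(d) Entailed — dropping 'at dawn' leaves a sub-description the original still satisfies.

(c), (d)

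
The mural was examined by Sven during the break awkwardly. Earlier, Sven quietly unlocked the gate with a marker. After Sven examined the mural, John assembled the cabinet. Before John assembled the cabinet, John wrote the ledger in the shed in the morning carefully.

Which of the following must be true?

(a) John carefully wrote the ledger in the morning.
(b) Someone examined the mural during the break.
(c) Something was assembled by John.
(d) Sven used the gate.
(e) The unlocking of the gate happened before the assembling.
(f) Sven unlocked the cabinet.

(a) Entailed — this follows by dropping conjuncts from the writing event's description.
(b) Entailed — the original entails any weakening of itself; this just drops 'awkwardly' and generalizes the agent.
(c) Entailed — this follows by dropping conjuncts from the assembling event's description.
(d) Not entailed — the gate is the patient, not an instrument — Sven used a marker.
(e) Entailed — the narrative places the unlocking before the assembling.
(f) Not entailed — Sven unlocked the gate, not the cabinet; the cabinet belongs to the assembling event.

(a), (b), (c), (e)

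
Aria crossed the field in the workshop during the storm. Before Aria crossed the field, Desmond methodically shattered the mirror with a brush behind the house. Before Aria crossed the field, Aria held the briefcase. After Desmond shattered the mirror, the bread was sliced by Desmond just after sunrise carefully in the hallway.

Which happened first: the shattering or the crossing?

the shattering

The connectives place the shattering before the crossing.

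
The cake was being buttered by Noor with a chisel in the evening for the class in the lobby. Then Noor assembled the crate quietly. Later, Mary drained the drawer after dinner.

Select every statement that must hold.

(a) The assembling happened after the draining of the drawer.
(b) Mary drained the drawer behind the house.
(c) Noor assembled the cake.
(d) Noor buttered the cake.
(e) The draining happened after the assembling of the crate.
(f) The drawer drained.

(a) Not entailed — the narrative places the assembling before the draining, not after.
(b) Not entailed — 'behind the house' adds information not in the original event.
(c) Not entailed — Noor assembled the crate, not the cake; the cake belongs to the buttering event.
(d) Not entailed — 'was buttering' is progressive on an accomplishment; it does not entail the completed 'buttered'.
(e) Entailed — the narrative places the assembling before the draining.
(f) Entailed — 'Mary drained the drawer' is causative; it entails the inchoative 'the drawer drained'.

(e), (f)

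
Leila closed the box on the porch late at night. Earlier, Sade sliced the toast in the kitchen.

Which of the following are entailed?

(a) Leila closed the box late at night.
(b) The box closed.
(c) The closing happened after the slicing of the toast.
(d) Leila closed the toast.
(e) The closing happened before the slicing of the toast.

(a), (b), (c)

(a) Entailed — this follows by dropping conjuncts from the closing event's description.
(b) Entailed — 'Leila closed the box' is causative; it entails the inchoative 'the box closed'.
(c) Entailed — the narrative places the slicing before the closing.
(d) Not entailed — Leila closed the box, not the toast; the toast belongs to the slicing event.
(e) Not entailed — the narrative places the slicing before the closing, not after.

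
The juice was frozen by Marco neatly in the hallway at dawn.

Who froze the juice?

'Marco' marks the agent of the freezing event.

Marco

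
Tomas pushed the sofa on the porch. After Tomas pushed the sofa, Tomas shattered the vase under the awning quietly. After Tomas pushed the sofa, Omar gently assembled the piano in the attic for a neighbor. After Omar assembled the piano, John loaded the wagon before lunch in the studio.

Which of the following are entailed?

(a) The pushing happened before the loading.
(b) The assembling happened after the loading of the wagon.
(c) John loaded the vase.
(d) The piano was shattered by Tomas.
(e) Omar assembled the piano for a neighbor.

(a) Entailed — the narrative places the pushing before the loading.
(b) Not entailed — the narrative places the assembling before the loading, not after.
(c) Not entailed — John loaded the wagon, not the vase; the vase belongs to the shattering event.
(d) Not entailed — Tomas shattered the vase, not the piano; the piano belongs to the assembling event.
(e) Entailed — this follows by dropping conjuncts from the assembling event's description.

(a), (e)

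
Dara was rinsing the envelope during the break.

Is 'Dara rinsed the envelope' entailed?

'rinse' is atelic; if Dara was rinsing the envelope, then Dara rinsed the envelope (for some time).

yes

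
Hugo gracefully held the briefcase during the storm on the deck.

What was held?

'the briefcase' marks the patient of the holding event.

the briefcase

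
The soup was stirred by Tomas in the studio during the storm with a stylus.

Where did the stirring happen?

in the studio

'in the studio' marks the location of the stirring event.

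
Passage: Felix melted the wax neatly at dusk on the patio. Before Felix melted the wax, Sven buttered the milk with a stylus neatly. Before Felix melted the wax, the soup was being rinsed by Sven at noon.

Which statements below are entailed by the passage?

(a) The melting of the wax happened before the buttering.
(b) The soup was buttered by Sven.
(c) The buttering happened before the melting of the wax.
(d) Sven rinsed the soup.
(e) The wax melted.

(a) Not entailed — the narrative places the buttering before the melting, not after.
(b) Not entailed — Sven buttered the milk, not the soup; the soup belongs to the rinsing event.
(c) Entailed — the narrative places the buttering before the melting.
(d) Entailed — 'rinse' is an activity; 'was rinsing' entails that some rinsing happened, so 'rinsed' holds.
(e) Entailed — 'Felix melted the wax' is causative; it entails the inchoative 'the wax melted'.

(c), (d), (e)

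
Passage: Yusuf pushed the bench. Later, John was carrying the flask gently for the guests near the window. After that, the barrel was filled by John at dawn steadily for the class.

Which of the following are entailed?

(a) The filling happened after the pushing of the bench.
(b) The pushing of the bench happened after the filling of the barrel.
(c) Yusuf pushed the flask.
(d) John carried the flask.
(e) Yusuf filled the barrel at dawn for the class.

(a), (d)

(a) Entailed — the narrative places the pushing before the filling.
(b) Not entailed — the narrative places the pushing before the filling, not after.
(c) Not entailed — Yusuf pushed the bench, not the flask; the flask belongs to the carrying event.
(d) Entailed — 'carry' is an activity; 'was carrying' entails that some carrying happened, so 'carried' holds.
(e) Not entailed — the passage has John filling the barrel, not Yusuf.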